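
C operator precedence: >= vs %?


'%' is multiplicative (level 10); '>=' is relational (level 7)
Higher level binds tighter
'%' has higher precedence than '>='


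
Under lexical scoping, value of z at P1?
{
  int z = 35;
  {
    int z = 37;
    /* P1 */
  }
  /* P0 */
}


z declared in the same block as P1
z = 37


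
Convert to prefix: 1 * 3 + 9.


left-to-right (same/higher precedence on left): tree is (+ (* 1 3) 9)
Prefix: + * 1 3 9


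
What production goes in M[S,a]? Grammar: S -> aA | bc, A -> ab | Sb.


For [S, a]: 'a' ∈ FIRST(aA)
Entry: S -> aA


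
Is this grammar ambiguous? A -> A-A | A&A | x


'x-x&x' has two parse trees (no precedence encoded between - and &)
Ambiguous


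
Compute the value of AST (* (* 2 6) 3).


Evaluate inner: (* 2 6) = 12
Evaluate root: (* 12 3) = 36
Result: 36


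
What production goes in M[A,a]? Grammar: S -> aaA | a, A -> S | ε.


For [A, a]: 'a' ∈ FIRST(S)
Entry: A -> S


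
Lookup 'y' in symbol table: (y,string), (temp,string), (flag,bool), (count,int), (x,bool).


Lookup 'y' → type string


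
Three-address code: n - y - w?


Break into single-operator statements:
t1 = n - y
t2 = t1 - w


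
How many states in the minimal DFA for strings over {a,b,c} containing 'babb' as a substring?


KMP-style automaton: 4 progress states + 1 absorbing accept = 5
Minimal DFA: 5 states


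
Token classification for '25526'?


Pattern: digits only
Type: INTEGER_LITERAL


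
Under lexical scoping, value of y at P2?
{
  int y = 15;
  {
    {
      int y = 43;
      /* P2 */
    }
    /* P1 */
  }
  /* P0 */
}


y declared in the same block as P2
y = 43


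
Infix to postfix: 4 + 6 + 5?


Left to right (same or higher precedence on left)
Postfix: 4 6 + 5 +


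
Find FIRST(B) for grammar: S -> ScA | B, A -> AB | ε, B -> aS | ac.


Per alternative of B: FIRST(aS) = {a}; FIRST(ac) = {a}
FIRST(B) = {a}


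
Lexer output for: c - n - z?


Scan left to right, longest-match per lexeme
Tokens: ID(c), OP(-), ID(n), OP(-), ID(z)


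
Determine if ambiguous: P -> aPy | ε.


balanced a^n…y^n: each string has a unique parse
Unambiguous


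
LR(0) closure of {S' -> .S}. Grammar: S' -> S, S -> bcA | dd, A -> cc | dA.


Start: S' -> .S
For each item with dot before a nonterminal B, add B -> .γ for every B-production
Closure: [S' -> .S, S -> .bcA, S -> .dd]


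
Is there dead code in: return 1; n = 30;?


statement follows a return and is unreachable
Dead: 'n = 30'


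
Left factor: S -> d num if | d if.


Common prefix: 'd'
Factored: S -> d S', S' -> num if | if


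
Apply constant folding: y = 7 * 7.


7 * 7 = 49 at compile time
Optimized: y = 49


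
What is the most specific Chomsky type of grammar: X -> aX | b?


Right-linear: every RHS is a terminal or a terminal followed by one nonterminal
Classification: Type 3 (Regular)


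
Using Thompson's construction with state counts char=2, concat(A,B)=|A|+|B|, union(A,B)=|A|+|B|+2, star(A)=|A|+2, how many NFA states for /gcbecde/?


Syntax tree has 7 char leaf(s), 0 union(s), 0 star(s)
chars contribute 7×2 = 14; each union adds +2; each star adds +2
Total: 14 + 0 + 0 = 14 states


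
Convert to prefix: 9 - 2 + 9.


left-to-right (same/higher precedence on left): tree is (+ (- 9 2) 9)
Prefix: + - 9 2 9


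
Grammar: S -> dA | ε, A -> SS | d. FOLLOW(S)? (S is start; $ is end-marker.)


$ ∈ FOLLOW(S). For each A -> αBβ: add FIRST(β)\{ε} to FOLLOW(B); if β nullable, add FOLLOW(A).
FOLLOW(S) = {$, d}


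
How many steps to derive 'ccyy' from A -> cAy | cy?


Derivation: A => cAy => ccyy
Steps: 2


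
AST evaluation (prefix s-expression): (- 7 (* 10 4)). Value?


Evaluate inner: (* 10 4) = 40
Evaluate root: (- 7 40) = -33
Result: -33


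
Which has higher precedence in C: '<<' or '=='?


'<<' is shift (level 8); '==' is equality (level 6)
Higher level binds tighter
'<<' has higher precedence than '=='


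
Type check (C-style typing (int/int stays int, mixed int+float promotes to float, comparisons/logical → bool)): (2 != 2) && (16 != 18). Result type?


Operand types: bool && bool
Rule: logical operators take bool operands and yield bool
Result type: bool


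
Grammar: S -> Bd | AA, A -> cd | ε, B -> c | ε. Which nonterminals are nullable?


A nonterminal is nullable iff some alternative derives ε (directly, or every symbol in it is nullable)
Nullable: {A, B, S}


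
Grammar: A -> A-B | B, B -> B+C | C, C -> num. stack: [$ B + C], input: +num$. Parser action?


handle 'B+C' on top
Action: reduce (B -> B+C)


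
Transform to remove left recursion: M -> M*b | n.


Left-recursive alternatives: M*b; non-recursive: n
Introduce M': M -> nM', M' -> *bM' | ε


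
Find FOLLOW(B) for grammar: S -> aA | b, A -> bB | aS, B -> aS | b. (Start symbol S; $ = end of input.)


$ ∈ FOLLOW(S). For each A -> αBβ: add FIRST(β)\{ε} to FOLLOW(B); if β nullable, add FOLLOW(A).
FOLLOW(B) = {$}


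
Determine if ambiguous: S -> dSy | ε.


balanced d^n…y^n: each string has a unique parse
Unambiguous


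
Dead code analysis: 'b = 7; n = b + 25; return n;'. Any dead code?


b is read by n's definition; n is returned
No dead code


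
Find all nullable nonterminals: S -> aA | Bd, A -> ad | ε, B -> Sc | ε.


A nonterminal is nullable iff some alternative derives ε (directly, or every symbol in it is nullable)
Nullable: {A, B}


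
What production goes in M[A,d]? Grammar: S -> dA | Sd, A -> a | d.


For [A, d]: 'd' ∈ FIRST(d)
Entry: A -> d


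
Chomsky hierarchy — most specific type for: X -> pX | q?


Right-linear: every RHS is a terminal or a terminal followed by one nonterminal
Classification: Type 3 (Regular)


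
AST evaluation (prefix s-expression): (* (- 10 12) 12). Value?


Evaluate inner: (- 10 12) = -2
Evaluate root: (* -2 12) = -24
Result: -24


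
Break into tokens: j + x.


Scan left to right, longest-match per lexeme
Tokens: ID(j), OP(+), ID(x)


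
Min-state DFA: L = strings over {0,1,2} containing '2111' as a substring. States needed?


KMP-style automaton: 4 progress states + 1 absorbing accept = 5
Minimal DFA: 5 states


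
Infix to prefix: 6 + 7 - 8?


left-to-right (same/higher precedence on left): tree is (- (+ 6 7) 8)
Prefix: - + 6 7 8


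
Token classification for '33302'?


Pattern: digits only
Type: INTEGER_LITERAL


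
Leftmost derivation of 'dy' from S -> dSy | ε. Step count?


Derivation: S => dSy => dy
Steps: 2


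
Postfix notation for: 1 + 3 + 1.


Left to right (same or higher precedence on left)
Postfix: 1 3 + 1 +


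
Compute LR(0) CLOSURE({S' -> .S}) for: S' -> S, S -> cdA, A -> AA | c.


Start: S' -> .S
For each item with dot before a nonterminal B, add B -> .γ for every B-production
Closure: [S' -> .S, S -> .cdA]


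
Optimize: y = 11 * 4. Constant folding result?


11 * 4 = 44 at compile time
Optimized: y = 44


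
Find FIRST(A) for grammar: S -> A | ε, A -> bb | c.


Per alternative of A: FIRST(bb) = {b}; FIRST(c) = {c}
FIRST(A) = {b, c}


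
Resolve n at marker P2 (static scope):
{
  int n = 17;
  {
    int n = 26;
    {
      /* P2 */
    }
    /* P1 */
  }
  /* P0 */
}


P2's block does not declare n; resolves to the enclosing declaration at depth 1
n = 26


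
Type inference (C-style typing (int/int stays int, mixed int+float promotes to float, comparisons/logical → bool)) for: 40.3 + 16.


Operand types: float + int
Rule: mixed int/float promotes to float; int/int stays int
Result type: float


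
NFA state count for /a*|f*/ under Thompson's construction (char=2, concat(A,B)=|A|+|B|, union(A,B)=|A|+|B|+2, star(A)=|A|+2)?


Syntax tree has 2 char leaf(s), 1 union(s), 2 star(s)
chars contribute 2×2 = 4; each union adds +2; each star adds +2
Total: 4 + 2 + 4 = 10 states


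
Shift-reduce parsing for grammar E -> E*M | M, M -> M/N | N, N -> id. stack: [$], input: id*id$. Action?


no handle on stack; shift 'id'
Action: shift


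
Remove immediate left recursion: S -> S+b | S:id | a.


Left-recursive alternatives: S+b, S:id; non-recursive: a
Introduce S': S -> aS', S' -> +bS' | :idS' | ε


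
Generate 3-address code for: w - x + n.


Break into single-operator statements:
t1 = w - x
t2 = t1 + n


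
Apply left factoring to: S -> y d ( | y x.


Common prefix: 'y'
Factored: S -> y S', S' -> d ( | x


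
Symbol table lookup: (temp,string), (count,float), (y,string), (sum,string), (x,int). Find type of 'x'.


Lookup 'x' → type int


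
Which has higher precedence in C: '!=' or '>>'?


'>>' is shift (level 8); '!=' is equality (level 6)
Higher level binds tighter
'>>' has higher precedence than '!='


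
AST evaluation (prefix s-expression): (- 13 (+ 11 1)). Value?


Evaluate inner: (+ 11 1) = 12
Evaluate root: (- 13 12) = 1
Result: 1


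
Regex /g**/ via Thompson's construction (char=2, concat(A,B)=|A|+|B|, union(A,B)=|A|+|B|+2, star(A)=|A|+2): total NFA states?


Syntax tree has 1 char leaf(s), 0 union(s), 2 star(s)
chars contribute 1×2 = 2; each union adds +2; each star adds +2
Total: 2 + 0 + 4 = 6 states


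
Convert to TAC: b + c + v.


Break into single-operator statements:
t1 = b + c
t2 = t1 + v


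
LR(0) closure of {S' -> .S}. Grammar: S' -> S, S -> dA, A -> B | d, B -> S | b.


Start: S' -> .S
For each item with dot before a nonterminal B, add B -> .γ for every B-production
Closure: [S' -> .S, S -> .dA]


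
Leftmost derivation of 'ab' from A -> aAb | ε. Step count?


Derivation: A => aAb => ab
Steps: 2


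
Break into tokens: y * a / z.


Scan left to right, longest-match per lexeme
Tokens: ID(y), OP(*), ID(a), OP(/), ID(z)


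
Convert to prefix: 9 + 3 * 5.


'*' binds tighter: tree is (+ 9 (* 3 5))
Prefix: + 9 * 3 5


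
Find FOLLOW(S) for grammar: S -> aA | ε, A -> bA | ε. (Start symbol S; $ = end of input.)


$ ∈ FOLLOW(S). For each A -> αBβ: add FIRST(β)\{ε} to FOLLOW(B); if β nullable, add FOLLOW(A).
FOLLOW(S) = {$}


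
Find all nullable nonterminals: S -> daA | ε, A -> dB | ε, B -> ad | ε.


A nonterminal is nullable iff some alternative derives ε (directly, or every symbol in it is nullable)
Nullable: {A, B, S}


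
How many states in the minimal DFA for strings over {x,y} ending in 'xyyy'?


Track the longest suffix of input matching a prefix of 'xyyy': 5 classes (prefixes of length 0..4)
Minimal DFA: 5 states


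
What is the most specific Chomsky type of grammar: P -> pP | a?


Right-linear: every RHS is a terminal or a terminal followed by one nonterminal
Classification: Type 3 (Regular)


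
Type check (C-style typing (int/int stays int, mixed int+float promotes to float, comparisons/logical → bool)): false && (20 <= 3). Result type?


Operand types: bool && bool
Rule: logical operators take bool operands and yield bool
Result type: bool


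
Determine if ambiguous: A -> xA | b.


right-linear, alternatives start with distinct terminals 'x' vs 'b': unique leftmost derivation
Unambiguous


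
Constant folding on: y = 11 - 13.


11 - 13 = -2 at compile time
Optimized: y = -2


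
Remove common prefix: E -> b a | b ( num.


Common prefix: 'b'
Factored: E -> b E', E' -> a | ( num


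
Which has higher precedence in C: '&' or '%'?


'%' is multiplicative (level 10); '&' is bitwise AND (level 5)
Higher level binds tighter
'%' has higher precedence than '&'


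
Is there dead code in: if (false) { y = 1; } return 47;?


condition is constant false, so the whole block is unreachable
Dead: 'if (false) { y = 1; }'


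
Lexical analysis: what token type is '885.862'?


Pattern: digits with a decimal point
Type: FLOAT_LITERAL


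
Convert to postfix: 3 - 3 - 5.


Left to right (same or higher precedence on left)
Postfix: 3 3 - 5 -


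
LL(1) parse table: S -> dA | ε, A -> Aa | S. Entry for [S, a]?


For [S, a]: ε is nullable and 'a' ∈ FOLLOW(S)
Entry: S -> ε


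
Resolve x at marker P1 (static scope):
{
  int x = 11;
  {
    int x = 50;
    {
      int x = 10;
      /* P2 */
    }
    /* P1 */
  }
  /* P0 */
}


x declared in the same block as P1
x = 50


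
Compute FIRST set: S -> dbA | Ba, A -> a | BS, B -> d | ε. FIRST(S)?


Per alternative of S: FIRST(dbA) = {d}; FIRST(Ba) = {a, d}
FIRST(S) = {a, d}


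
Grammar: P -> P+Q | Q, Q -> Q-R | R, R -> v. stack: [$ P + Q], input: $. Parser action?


handle 'P+Q' on top; lookahead ∈ FOLLOW(P) = {+, $}
Action: reduce (P -> P+Q)


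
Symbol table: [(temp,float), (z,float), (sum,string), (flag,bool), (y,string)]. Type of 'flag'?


Lookup 'flag' → type bool


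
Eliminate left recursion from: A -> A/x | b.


Left-recursive alternatives: A/x; non-recursive: b
Introduce A': A -> bA', A' -> /xA' | ε


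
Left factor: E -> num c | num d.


Common prefix: 'num'
Factored: E -> num E', E' -> c | d


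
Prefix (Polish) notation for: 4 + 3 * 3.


'*' binds tighter: tree is (+ 4 (* 3 3))
Prefix: + 4 * 3 3


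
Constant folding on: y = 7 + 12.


7 + 12 = 19 at compile time
Optimized: y = 19


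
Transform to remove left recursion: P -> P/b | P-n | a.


Left-recursive alternatives: P/b, P-n; non-recursive: a
Introduce P': P -> aP', P' -> /bP' | -nP' | ε


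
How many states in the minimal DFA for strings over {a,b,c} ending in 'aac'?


Track the longest suffix of input matching a prefix of 'aac': 4 classes (prefixes of length 0..3)
Minimal DFA: 4 states


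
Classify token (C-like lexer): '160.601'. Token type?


Pattern: digits with a decimal point
Type: FLOAT_LITERAL


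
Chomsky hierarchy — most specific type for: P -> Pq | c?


Left-linear: every RHS is a terminal or one nonterminal followed by a terminal
Classification: Type 3 (Regular)


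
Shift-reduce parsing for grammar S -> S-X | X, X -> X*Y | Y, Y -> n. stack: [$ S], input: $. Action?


start symbol S on stack, input exhausted
Action: accept


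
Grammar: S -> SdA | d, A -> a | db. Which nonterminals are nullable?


A nonterminal is nullable iff some alternative derives ε (directly, or every symbol in it is nullable)
Nullable: {}


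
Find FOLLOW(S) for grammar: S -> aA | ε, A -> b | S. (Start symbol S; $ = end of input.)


$ ∈ FOLLOW(S). For each A -> αBβ: add FIRST(β)\{ε} to FOLLOW(B); if β nullable, add FOLLOW(A).
FOLLOW(S) = {$}


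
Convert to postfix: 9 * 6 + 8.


Left to right (same or higher precedence on left)
Postfix: 9 6 * 8 +


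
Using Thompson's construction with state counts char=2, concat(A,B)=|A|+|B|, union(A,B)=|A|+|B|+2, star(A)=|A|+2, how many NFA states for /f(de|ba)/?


Syntax tree has 5 char leaf(s), 1 union(s), 0 star(s)
chars contribute 5×2 = 10; each union adds +2; each star adds +2
Total: 10 + 2 + 0 = 12 states


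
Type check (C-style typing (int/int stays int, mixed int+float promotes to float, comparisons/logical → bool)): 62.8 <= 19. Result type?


Operand types: float <= int
Rule: comparison yields bool
Result type: bool


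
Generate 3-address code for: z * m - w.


Break into single-operator statements:
t1 = z * m
t2 = t1 - w


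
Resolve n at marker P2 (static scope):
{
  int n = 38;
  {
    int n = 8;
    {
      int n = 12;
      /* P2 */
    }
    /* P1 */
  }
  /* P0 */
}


n declared in the same block as P2
n = 12


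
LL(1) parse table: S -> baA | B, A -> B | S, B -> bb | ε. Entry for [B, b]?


For [B, b]: 'b' ∈ FIRST(bb)
Entry: B -> bb


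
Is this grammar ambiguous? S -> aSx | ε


balanced a^n…x^n: each string has a unique parse
Unambiguous


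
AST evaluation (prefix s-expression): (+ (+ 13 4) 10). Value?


Evaluate inner: (+ 13 4) = 17
Evaluate root: (+ 17 10) = 27
Result: 27


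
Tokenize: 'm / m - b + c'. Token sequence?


Scan left to right, longest-match per lexeme
Tokens: ID(m), OP(/), ID(m), OP(-), ID(b), OP(+), ID(c)


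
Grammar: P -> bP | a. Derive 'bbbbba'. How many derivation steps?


Derivation: P => bP => bbP => bbbP => bbbbP => bbbbbP => bbbbba
Steps: 6


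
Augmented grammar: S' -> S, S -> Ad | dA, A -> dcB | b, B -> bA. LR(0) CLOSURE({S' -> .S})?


Start: S' -> .S
For each item with dot before a nonterminal B, add B -> .γ for every B-production
Closure: [S' -> .S, S -> .Ad, S -> .dA, A -> .dcB, A -> .b]


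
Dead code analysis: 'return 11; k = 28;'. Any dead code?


statement follows a return and is unreachable
Dead: 'k = 28'


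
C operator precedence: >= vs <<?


'<<' is shift (level 8); '>=' is relational (level 7)
Higher level binds tighter
'<<' has higher precedence than '>='


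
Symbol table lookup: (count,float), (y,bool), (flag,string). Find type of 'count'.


Lookup 'count' → type float


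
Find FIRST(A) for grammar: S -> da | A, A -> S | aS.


Per alternative of A: FIRST(S) = {a, d}; FIRST(aS) = {a}
FIRST(A) = {a, d}


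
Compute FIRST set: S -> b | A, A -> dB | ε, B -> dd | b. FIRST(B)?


Per alternative of B: FIRST(dd) = {d}; FIRST(b) = {b}
FIRST(B) = {b, d}


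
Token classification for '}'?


Pattern: delimiter/punctuation
Type: PUNCTUATION


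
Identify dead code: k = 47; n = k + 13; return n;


k is read by n's definition; n is returned
No dead code


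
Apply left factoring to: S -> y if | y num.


Common prefix: 'y'
Factored: S -> y S', S' -> if | num


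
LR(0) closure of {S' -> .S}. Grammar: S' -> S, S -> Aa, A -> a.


Start: S' -> .S
For each item with dot before a nonterminal B, add B -> .γ for every B-production
Closure: [S' -> .S, S -> .Aa, A -> .a]


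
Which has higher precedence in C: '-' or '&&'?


'-' is additive (level 9); '&&' is logical AND (level 2)
Higher level binds tighter
'-' has higher precedence than '&&'


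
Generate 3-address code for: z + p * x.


Break into single-operator statements:
t1 = p * x
t2 = z + t1


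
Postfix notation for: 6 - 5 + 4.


Left to right (same or higher precedence on left)
Postfix: 6 5 - 4 +


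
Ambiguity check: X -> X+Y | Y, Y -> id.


precedence layered via separate nonterminal Y: deterministic
Unambiguous


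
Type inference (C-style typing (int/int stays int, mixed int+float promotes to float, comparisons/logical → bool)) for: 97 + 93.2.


Operand types: int + float
Rule: mixed int/float promotes to float; int/int stays int
Result type: float


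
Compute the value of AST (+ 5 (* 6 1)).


Evaluate inner: (* 6 1) = 6
Evaluate root: (+ 5 6) = 11
Result: 11


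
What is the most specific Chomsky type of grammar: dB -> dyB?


LHS has context (more than one symbol) and |LHS| ≤ |RHS|
Classification: Type 1 (Context-Sensitive)


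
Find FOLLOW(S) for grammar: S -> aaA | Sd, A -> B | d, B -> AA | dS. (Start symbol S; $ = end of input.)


$ ∈ FOLLOW(S). For each A -> αBβ: add FIRST(β)\{ε} to FOLLOW(B); if β nullable, add FOLLOW(A).
FOLLOW(S) = {$, d}


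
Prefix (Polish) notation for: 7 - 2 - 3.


left-to-right (same/higher precedence on left): tree is (- (- 7 2) 3)
Prefix: - - 7 2 3


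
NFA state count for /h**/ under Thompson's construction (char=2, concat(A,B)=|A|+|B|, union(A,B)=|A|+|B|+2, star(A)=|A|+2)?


Syntax tree has 1 char leaf(s), 0 union(s), 2 star(s)
chars contribute 1×2 = 2; each union adds +2; each star adds +2
Total: 2 + 0 + 4 = 6 states


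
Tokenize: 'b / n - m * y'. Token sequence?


Scan left to right, longest-match per lexeme
Tokens: ID(b), OP(/), ID(n), OP(-), ID(m), OP(*), ID(y)


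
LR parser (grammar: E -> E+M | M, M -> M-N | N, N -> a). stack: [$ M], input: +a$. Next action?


lookahead ∉ {-} so M won't extend; reduce E -> M
Action: reduce (E -> M)


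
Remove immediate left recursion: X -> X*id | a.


Left-recursive alternatives: X*id; non-recursive: a
Introduce X': X -> aX', X' -> *idX' | ε


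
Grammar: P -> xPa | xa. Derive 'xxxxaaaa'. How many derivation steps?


Derivation: P => xPa => xxPaa => xxxPaaa => xxxxaaaa
Steps: 4


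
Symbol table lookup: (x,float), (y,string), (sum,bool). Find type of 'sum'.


Lookup 'sum' → type bool


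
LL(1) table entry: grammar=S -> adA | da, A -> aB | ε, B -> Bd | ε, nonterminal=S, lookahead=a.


For [S, a]: 'a' ∈ FIRST(adA)
Entry: S -> adA


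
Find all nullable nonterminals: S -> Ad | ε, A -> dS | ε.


A nonterminal is nullable iff some alternative derives ε (directly, or every symbol in it is nullable)
Nullable: {A, S}


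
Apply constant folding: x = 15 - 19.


15 - 19 = -4 at compile time
Optimized: x = -4


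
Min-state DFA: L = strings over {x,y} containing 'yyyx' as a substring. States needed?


KMP-style automaton: 4 progress states + 1 absorbing accept = 5
Minimal DFA: 5 states


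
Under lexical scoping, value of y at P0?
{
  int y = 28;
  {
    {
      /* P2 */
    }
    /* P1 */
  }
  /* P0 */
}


y declared in the same block as P0
y = 28


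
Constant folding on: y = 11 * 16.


11 * 16 = 176 at compile time
Optimized: y = 176


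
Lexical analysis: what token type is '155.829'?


Pattern: digits with a decimal point
Type: FLOAT_LITERAL


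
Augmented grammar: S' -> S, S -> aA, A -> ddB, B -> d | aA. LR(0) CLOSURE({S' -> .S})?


Start: S' -> .S
For each item with dot before a nonterminal B, add B -> .γ for every B-production
Closure: [S' -> .S, S -> .aA]


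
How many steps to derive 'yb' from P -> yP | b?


Derivation: P => yP => yb
Steps: 2


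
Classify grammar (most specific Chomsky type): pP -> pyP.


LHS has context (more than one symbol) and |LHS| ≤ |RHS|
Classification: Type 1 (Context-Sensitive)


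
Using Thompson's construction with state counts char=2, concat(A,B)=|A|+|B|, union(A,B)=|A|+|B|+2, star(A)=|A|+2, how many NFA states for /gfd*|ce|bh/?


Syntax tree has 7 char leaf(s), 2 union(s), 1 star(s)
chars contribute 7×2 = 14; each union adds +2; each star adds +2
Total: 14 + 4 + 2 = 20 states


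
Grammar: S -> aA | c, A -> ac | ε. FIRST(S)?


Per alternative of S: FIRST(aA) = {a}; FIRST(c) = {c}
FIRST(S) = {a, c}


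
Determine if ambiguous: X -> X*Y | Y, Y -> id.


precedence layered via separate nonterminal Y: deterministic
Unambiguous


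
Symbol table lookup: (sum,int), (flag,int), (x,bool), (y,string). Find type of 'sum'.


Lookup 'sum' → type int


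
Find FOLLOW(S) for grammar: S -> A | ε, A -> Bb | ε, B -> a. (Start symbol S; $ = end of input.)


$ ∈ FOLLOW(S). For each A -> αBβ: add FIRST(β)\{ε} to FOLLOW(B); if β nullable, add FOLLOW(A).
FOLLOW(S) = {$}


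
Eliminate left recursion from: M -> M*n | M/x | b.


Left-recursive alternatives: M*n, M/x; non-recursive: b
Introduce M': M -> bM', M' -> *nM' | /xM' | ε


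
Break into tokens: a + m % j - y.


Scan left to right, longest-match per lexeme
Tokens: ID(a), OP(+), ID(m), OP(%), ID(j), OP(-), ID(y)


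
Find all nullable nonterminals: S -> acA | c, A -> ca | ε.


A nonterminal is nullable iff some alternative derives ε (directly, or every symbol in it is nullable)
Nullable: {A}


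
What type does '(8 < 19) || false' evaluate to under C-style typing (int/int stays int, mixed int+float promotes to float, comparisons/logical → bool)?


Operand types: bool || bool
Rule: logical operators take bool operands and yield bool
Result type: bool


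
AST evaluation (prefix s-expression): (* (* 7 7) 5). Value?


Evaluate inner: (* 7 7) = 49
Evaluate root: (* 49 5) = 245
Result: 245


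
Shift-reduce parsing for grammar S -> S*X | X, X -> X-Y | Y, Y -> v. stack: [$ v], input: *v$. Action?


'v' on top is the handle for Y -> v
Action: reduce (Y -> v)


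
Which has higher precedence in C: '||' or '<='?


'<=' is relational (level 7); '||' is logical OR (level 1)
Higher level binds tighter
'<=' has higher precedence than '||'


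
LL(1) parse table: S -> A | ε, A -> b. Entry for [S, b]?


For [S, b]: 'b' ∈ FIRST(A)
Entry: S -> A


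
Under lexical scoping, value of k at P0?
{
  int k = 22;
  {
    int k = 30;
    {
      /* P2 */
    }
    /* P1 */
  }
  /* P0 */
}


k declared in the same block as P0
k = 22


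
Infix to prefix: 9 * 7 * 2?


left-to-right (same/higher precedence on left): tree is (* (* 9 7) 2)
Prefix: * * 9 7 2


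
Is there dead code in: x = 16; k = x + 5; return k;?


x is read by k's definition; k is returned
No dead code


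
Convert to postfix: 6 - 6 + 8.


Left to right (same or higher precedence on left)
Postfix: 6 6 - 8 +


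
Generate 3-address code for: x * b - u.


Break into single-operator statements:
t1 = x * b
t2 = t1 - u


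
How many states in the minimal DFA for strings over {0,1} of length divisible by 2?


Track length mod 2: states 0..1, accept at 0
Minimal DFA: 2 states


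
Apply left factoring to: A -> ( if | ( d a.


Common prefix: '('
Factored: A -> ( A', A' -> if | d a


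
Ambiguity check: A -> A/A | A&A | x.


'x/x&x' has two parse trees (no precedence encoded between / and &)
Ambiguous


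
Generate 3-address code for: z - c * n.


Break into single-operator statements:
t1 = c * n
t2 = z - t1


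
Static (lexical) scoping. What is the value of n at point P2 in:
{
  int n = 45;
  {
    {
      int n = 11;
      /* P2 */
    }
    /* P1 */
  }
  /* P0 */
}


n declared in the same block as P2
n = 11


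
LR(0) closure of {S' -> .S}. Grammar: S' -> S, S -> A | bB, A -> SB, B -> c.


Start: S' -> .S
For each item with dot before a nonterminal B, add B -> .γ for every B-production
Closure: [S' -> .S, S -> .A, S -> .bB, A -> .SB]


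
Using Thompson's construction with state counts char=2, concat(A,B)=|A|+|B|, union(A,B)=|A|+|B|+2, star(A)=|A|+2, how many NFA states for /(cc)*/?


Syntax tree has 2 char leaf(s), 0 union(s), 1 star(s)
chars contribute 2×2 = 4; each union adds +2; each star adds +2
Total: 4 + 0 + 2 = 6 states


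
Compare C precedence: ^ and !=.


'!=' is equality (level 6); '^' is bitwise XOR (level 4)
Higher level binds tighter
'!=' has higher precedence than '^'


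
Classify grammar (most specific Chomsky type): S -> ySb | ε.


Single nonterminal LHS, but y^n b^n is not regular
Classification: Type 2 (Context-Free)


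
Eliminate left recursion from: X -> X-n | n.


Left-recursive alternatives: X-n; non-recursive: n
Introduce X': X -> nX', X' -> -nX' | ε


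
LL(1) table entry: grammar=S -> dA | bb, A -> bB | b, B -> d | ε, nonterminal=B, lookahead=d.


For [B, d]: 'd' ∈ FIRST(d)
Entry: B -> d


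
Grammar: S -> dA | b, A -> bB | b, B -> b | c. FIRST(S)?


Per alternative of S: FIRST(dA) = {d}; FIRST(b) = {b}
FIRST(S) = {b, d}


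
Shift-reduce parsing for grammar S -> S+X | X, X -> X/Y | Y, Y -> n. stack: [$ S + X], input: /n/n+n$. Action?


'/' can extend X; shift to build X -> X/Y
Action: shift


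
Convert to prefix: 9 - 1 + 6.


left-to-right (same/higher precedence on left): tree is (+ (- 9 1) 6)
Prefix: + - 9 1 6


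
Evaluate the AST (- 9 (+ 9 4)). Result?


Evaluate inner: (+ 9 4) = 13
Evaluate root: (- 9 13) = -4
Result: -4


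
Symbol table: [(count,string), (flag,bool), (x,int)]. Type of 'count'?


Lookup 'count' → type string


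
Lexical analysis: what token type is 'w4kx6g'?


Pattern: letter/underscore followed by alphanumerics, not a keyword
Type: IDENTIFIER


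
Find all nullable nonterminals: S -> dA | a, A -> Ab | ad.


A nonterminal is nullable iff some alternative derives ε (directly, or every symbol in it is nullable)
Nullable: {}


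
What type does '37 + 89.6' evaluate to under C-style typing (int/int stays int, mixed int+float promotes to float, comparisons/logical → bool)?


Operand types: int + float
Rule: mixed int/float promotes to float; int/int stays int
Result type: float


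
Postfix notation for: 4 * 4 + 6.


Left to right (same or higher precedence on left)
Postfix: 4 4 * 6 +


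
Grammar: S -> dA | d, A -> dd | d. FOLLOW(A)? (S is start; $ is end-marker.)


$ ∈ FOLLOW(S). For each A -> αBβ: add FIRST(β)\{ε} to FOLLOW(B); if β nullable, add FOLLOW(A).
FOLLOW(A) = {$}


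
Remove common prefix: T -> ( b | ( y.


Common prefix: '('
Factored: T -> ( T', T' -> b | y


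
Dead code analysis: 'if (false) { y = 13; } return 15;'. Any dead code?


condition is constant false, so the whole block is unreachable
Dead: 'if (false) { y = 13; }'


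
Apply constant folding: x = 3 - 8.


3 - 8 = -5 at compile time
Optimized: x = -5


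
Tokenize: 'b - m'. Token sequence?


Scan left to right, longest-match per lexeme
Tokens: ID(b), OP(-), ID(m)


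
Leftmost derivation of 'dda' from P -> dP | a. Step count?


Derivation: P => dP => ddP => dda
Steps: 3


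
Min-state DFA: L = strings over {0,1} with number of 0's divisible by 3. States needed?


Track (count of 0) mod 3: states 0..2, accept at 0
Minimal DFA: 3 states


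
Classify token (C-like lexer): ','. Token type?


Pattern: delimiter/punctuation
Type: PUNCTUATION


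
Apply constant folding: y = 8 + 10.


8 + 10 = 18 at compile time
Optimized: y = 18


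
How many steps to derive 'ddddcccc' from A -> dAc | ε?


Derivation: A => dAc => ddAcc => dddAccc => ddddAcccc => ddddcccc
Steps: 5


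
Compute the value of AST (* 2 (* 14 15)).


Evaluate inner: (* 14 15) = 210
Evaluate root: (* 2 210) = 420
Result: 420


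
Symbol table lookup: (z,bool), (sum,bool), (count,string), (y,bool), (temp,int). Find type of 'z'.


Lookup 'z' → type bool


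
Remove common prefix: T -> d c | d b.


Common prefix: 'd'
Factored: T -> d T', T' -> c | b


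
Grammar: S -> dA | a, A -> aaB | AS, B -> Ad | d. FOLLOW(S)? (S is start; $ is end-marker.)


$ ∈ FOLLOW(S). For each A -> αBβ: add FIRST(β)\{ε} to FOLLOW(B); if β nullable, add FOLLOW(A).
FOLLOW(S) = {$, a, d}


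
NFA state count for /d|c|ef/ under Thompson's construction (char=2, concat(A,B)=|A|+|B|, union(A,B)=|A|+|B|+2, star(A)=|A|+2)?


Syntax tree has 4 char leaf(s), 2 union(s), 0 star(s)
chars contribute 4×2 = 8; each union adds +2; each star adds +2
Total: 8 + 4 + 0 = 12 states


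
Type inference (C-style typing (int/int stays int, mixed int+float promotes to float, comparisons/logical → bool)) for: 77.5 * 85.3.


Operand types: float * float
Rule: mixed int/float promotes to float; int/int stays int
Result type: float


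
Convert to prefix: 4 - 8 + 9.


left-to-right (same/higher precedence on left): tree is (+ (- 4 8) 9)
Prefix: + - 4 8 9


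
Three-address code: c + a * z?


Break into single-operator statements:
t1 = a * z
t2 = c + t1


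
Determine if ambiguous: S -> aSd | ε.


balanced a^n…d^n: each string has a unique parse
Unambiguous


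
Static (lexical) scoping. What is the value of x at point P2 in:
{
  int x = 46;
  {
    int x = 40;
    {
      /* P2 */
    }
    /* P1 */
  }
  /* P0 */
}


P2's block does not declare x; resolves to the enclosing declaration at depth 1
x = 40


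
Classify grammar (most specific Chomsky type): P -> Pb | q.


Left-linear: every RHS is a terminal or one nonterminal followed by a terminal
Classification: Type 3 (Regular)


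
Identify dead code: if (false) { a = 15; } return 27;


condition is constant false, so the whole block is unreachable
Dead: 'if (false) { a = 15; }'


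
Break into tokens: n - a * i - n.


Scan left to right, longest-match per lexeme
Tokens: ID(n), OP(-), ID(a), OP(*), ID(i), OP(-), ID(n)


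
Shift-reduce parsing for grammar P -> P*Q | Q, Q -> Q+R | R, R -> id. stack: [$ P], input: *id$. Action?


shift '*' to continue P -> P*Q
Action: shift


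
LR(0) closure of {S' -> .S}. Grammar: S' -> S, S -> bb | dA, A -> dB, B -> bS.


Start: S' -> .S
For each item with dot before a nonterminal B, add B -> .γ for every B-production
Closure: [S' -> .S, S -> .bb, S -> .dA]


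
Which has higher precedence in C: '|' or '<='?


'<=' is relational (level 7); '|' is bitwise OR (level 3)
Higher level binds tighter
'<=' has higher precedence than '|'


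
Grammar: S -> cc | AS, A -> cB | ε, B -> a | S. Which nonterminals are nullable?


A nonterminal is nullable iff some alternative derives ε (directly, or every symbol in it is nullable)
Nullable: {A}


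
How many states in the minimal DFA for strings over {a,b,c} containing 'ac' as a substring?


KMP-style automaton: 2 progress states + 1 absorbing accept = 3
Minimal DFA: 3 states


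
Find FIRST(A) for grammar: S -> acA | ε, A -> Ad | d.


Per alternative of A: FIRST(Ad) = {d}; FIRST(d) = {d}
FIRST(A) = {d}


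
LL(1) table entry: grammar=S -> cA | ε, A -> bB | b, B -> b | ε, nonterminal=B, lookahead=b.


For [B, b]: 'b' ∈ FIRST(b)
Entry: B -> b


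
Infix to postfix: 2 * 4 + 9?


Left to right (same or higher precedence on left)
Postfix: 2 4 * 9 +


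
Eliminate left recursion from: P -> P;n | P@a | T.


Left-recursive alternatives: P;n, P@a; non-recursive: T
Introduce P': P -> TP', P' -> ;nP' | @aP' | ε


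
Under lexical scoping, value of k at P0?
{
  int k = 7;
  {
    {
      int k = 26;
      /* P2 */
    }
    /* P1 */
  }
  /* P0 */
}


k declared in the same block as P0
k = 7


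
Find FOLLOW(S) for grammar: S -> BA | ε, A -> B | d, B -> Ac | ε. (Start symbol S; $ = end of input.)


$ ∈ FOLLOW(S). For each A -> αBβ: add FIRST(β)\{ε} to FOLLOW(B); if β nullable, add FOLLOW(A).
FOLLOW(S) = {$}


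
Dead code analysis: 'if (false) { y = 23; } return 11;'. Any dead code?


condition is constant false, so the whole block is unreachable
Dead: 'if (false) { y = 23; }'


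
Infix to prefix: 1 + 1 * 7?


'*' binds tighter: tree is (+ 1 (* 1 7))
Prefix: + 1 * 1 7


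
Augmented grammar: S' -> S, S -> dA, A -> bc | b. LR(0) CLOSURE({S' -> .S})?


Start: S' -> .S
For each item with dot before a nonterminal B, add B -> .γ for every B-production
Closure: [S' -> .S, S -> .dA]


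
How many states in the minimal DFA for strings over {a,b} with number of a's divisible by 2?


Track (count of a) mod 2: states 0..1, accept at 0
Minimal DFA: 2 states


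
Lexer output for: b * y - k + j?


Scan left to right, longest-match per lexeme
Tokens: ID(b), OP(*), ID(y), OP(-), ID(k), OP(+), ID(j)


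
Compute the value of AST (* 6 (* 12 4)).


Evaluate inner: (* 12 4) = 48
Evaluate root: (* 6 48) = 288
Result: 288


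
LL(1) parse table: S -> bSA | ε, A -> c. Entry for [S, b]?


For [S, b]: 'b' ∈ FIRST(bSA)
Entry: S -> bSA


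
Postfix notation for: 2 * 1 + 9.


Left to right (same or higher precedence on left)
Postfix: 2 1 * 9 +


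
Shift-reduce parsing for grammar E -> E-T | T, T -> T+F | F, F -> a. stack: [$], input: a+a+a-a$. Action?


no handle on stack; shift 'a'
Action: shift


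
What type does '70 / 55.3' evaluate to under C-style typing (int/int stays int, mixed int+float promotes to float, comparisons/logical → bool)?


Operand types: int / float
Rule: mixed int/float promotes to float; int/int stays int
Result type: float


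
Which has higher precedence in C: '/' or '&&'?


'/' is multiplicative (level 10); '&&' is logical AND (level 2)
Higher level binds tighter
'/' has higher precedence than '&&'


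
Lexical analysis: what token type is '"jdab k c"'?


Pattern: double-quoted sequence
Type: STRING_LITERAL


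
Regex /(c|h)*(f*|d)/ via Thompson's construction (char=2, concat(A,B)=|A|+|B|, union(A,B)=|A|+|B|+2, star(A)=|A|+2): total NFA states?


Syntax tree has 4 char leaf(s), 2 union(s), 2 star(s)
chars contribute 4×2 = 8; each union adds +2; each star adds +2
Total: 8 + 4 + 4 = 16 states


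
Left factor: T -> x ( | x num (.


Common prefix: 'x'
Factored: T -> x T', T' -> ( | num (


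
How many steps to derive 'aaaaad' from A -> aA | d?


Derivation: A => aA => aaA => aaaA => aaaaA => aaaaaA => aaaaad
Steps: 6


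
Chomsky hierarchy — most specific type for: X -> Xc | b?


Left-linear: every RHS is a terminal or one nonterminal followed by a terminal
Classification: Type 3 (Regular)


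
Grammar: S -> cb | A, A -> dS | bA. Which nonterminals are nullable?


A nonterminal is nullable iff some alternative derives ε (directly, or every symbol in it is nullable)
Nullable: {}


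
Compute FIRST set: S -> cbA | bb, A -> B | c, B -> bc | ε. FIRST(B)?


Per alternative of B: FIRST(bc) = {b}; FIRST(ε) = {ε}
FIRST(B) = {b, ε}


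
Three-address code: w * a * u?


Break into single-operator statements:
t1 = w * a
t2 = t1 * u


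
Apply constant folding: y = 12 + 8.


12 + 8 = 20 at compile time
Optimized: y = 20


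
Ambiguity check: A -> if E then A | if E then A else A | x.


dangling else: 'if E then if E then x else x' parses two ways
Ambiguous


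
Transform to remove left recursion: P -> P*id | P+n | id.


Left-recursive alternatives: P*id, P+n; non-recursive: id
Introduce P': P -> idP', P' -> *idP' | +nP' | ε


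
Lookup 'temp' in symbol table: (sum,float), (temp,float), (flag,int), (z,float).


Lookup 'temp' → type float


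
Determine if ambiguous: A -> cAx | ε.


balanced c^n…x^n: each string has a unique parse
Unambiguous


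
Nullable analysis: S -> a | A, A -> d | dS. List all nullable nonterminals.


A nonterminal is nullable iff some alternative derives ε (directly, or every symbol in it is nullable)
Nullable: {}


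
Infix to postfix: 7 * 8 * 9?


Left to right (same or higher precedence on left)
Postfix: 7 8 * 9 *


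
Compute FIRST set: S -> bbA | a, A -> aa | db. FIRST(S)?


Per alternative of S: FIRST(bbA) = {b}; FIRST(a) = {a}
FIRST(S) = {a, b}


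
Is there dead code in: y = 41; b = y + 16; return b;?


y is read by b's definition; b is returned
No dead code


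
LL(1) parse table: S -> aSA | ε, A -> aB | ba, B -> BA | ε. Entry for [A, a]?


For [A, a]: 'a' ∈ FIRST(aB)
Entry: A -> aB


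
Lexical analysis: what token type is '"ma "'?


Pattern: double-quoted sequence
Type: STRING_LITERAL


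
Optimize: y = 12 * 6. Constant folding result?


12 * 6 = 72 at compile time
Optimized: y = 72


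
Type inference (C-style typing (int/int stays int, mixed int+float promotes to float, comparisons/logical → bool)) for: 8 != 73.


Operand types: int != int
Rule: comparison yields bool
Result type: bool


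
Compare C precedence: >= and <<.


'<<' is shift (level 8); '>=' is relational (level 7)
Higher level binds tighter
'<<' has higher precedence than '>='


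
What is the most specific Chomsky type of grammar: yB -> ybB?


LHS has context (more than one symbol) and |LHS| ≤ |RHS|
Classification: Type 1 (Context-Sensitive)


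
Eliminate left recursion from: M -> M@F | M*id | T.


Left-recursive alternatives: M@F, M*id; non-recursive: T
Introduce M': M -> TM', M' -> @FM' | *idM' | ε


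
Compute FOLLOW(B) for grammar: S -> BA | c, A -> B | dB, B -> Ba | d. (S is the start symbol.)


$ ∈ FOLLOW(S). For each A -> αBβ: add FIRST(β)\{ε} to FOLLOW(B); if β nullable, add FOLLOW(A).
FOLLOW(B) = {$, a, d}


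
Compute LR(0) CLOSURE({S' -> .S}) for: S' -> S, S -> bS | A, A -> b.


Start: S' -> .S
For each item with dot before a nonterminal B, add B -> .γ for every B-production
Closure: [S' -> .S, S -> .bS, S -> .A, A -> .b]
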